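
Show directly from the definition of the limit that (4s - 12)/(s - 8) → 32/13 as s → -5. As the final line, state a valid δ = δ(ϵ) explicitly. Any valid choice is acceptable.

δ = min(13/2, (169/40)ϵ)

Suppose ϵ > 0. We want δ > 0 with 0 < |s + 5| < δ ⇒ |(4s - 12)/(s - 8) − (32/13)| < ϵ.
Combining over a common denominator, (4s - 12)/(s - 8) − (32/13) = [(4s - 12)·(-13) − (-32)·(s - 8)] / [(-13)·(s - 8)] = -20(s + 5) / ((-13)(s - 8)).
So |(4s - 12)/(s - 8) − (32/13)| = 20|s + 5| / (13·|s − 8|).
Restrict δ ≤ 13/2. Then |s + 5| < 13/2 gives |s − 8| = |(s + 5) + (-13)| ≥ 13 − 13/2 = 13/2.
Hence |(4s - 12)/(s - 8) − (32/13)| < 20|s + 5|/(13·(13/2)) = (40/169)|s + 5|, which is < ϵ once |s + 5| < (169/40)ϵ.
Take δ = min(13/2, (169/40)ϵ). Then 0 < |s + 5| < δ forces both bounds, so |(4s - 12)/(s - 8) − (32/13)| < ϵ.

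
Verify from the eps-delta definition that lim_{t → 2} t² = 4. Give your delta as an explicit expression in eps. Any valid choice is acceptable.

delta = min(1, eps/5)

Fix eps > 0. We seek delta > 0 with 0 < |t − 2| < delta ⇒ |t² − 4| < eps.
Factor: t² − 4 = (t − 2)(t + 2), so |t² − 4| = |t − 2|·|t + 2|.
Impose delta ≤ 1 so that |t| < 3; then |t + 2| ≤ 5.
Hence |t² − 4| ≤ 5|t − 2|, which is < eps once |t − 2| < eps/5.
Take delta = min(1, eps/5). If 0 < |t − 2| < delta then both bounds hold and |t² − 4| ≤ 5|t − 2| < 5·(eps/5) = eps.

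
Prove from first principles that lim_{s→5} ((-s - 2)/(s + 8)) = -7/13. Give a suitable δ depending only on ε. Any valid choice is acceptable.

δ = min(13/2, (169/12)ε)

Suppose ε > 0. We want δ > 0 with 0 < |s − 5| < δ ⇒ |(-s - 2)/(s + 8) + 7/13| < ε.
Combining over a common denominator, (-s - 2)/(s + 8) + 7/13 = [(-s - 2)·13 − (-7)·(s + 8)] / [13·(s + 8)] = -6(s − 5) / (13(s + 8)).
So |(-s - 2)/(s + 8) + 7/13| = 6|s − 5| / (13·|s + 8|).
Restrict δ ≤ 13/2. Then |s − 5| < 13/2 gives |s + 8| = |(s − 5) + 13| ≥ 13 − 13/2 = 13/2.
Hence |(-s - 2)/(s + 8) + 7/13| < 6|s − 5|/(13·(13/2)) = (12/169)|s − 5|, which is < ε once |s − 5| < (169/12)ε.
Take δ = min(13/2, (169/12)ε). Then 0 < |s − 5| < δ forces both bounds, so |(-s - 2)/(s + 8) + 7/13| < ε.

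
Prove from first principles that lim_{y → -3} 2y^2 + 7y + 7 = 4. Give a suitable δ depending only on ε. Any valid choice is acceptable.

Let ε > 0. We want δ > 0 such that 0 < |y + 3| < δ implies |(2y^2 + 7y + 7) − 4| < ε.
(2y^2 + 7y + 7) − 4 = 2y^2 + 7y + 3 = (y + 3)(2y + 1).
So |(2y^2 + 7y + 7) − 4| = |y + 3|·|2y + 1|.
Require δ ≤ 1. Then |y + 3| < 1 gives |y| < 4, and by the triangle inequality |2y + 1| ≤ 2·4 + 1 = 9.
Hence |(2y^2 + 7y + 7) − 4| ≤ 9|y + 3| < ε provided |y + 3| < ε/9.
Take δ = min(1, ε/9). Then 0 < |y + 3| < δ gives both |y + 3| < 1 and |y + 3| < ε/9, so |(2y^2 + 7y + 7) − 4| < ε.

δ = min(1, ε/9)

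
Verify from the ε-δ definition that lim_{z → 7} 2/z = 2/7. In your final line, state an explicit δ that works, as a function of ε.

Let ε > 0 be given. We seek δ > 0 such that 0 < |z − 7| < δ implies |2/z − (2/7)| < ε.
|2/z − (2/7)| = 2·|7 − z|/(7·|z|) = 2|z − 7|/(7|z|).
Require δ ≤ 7/2 so that |z| > 7 − 7/2 = 7/2, hence 7|z| > 49/2.
Then |2/z − (2/7)| < 2|z − 7|/(49/2), which is < ε when |z − 7| < (49/4)ε.
Take δ = min(7/2, (49/4)ε). Then 0 < |z − 7| < δ gives both |z − 7| < 7/2 and |z − 7| < (49/4)ε, so |2/z − (2/7)| < ε.

δ = min(7/2, (49/4)ε)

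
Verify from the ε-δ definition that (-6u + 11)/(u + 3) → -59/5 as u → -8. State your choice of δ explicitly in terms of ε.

δ = min(5/2, (25/58)ε)

Let ε > 0. We want δ > 0 with 0 < |u + 8| < δ ⇒ |(-6u + 11)/(u + 3) + 59/5| < ε.
Combining over a common denominator, (-6u + 11)/(u + 3) + 59/5 = [(-6u + 11)·(-5) − 59·(u + 3)] / [(-5)·(u + 3)] = -29(u + 8) / ((-5)(u + 3)).
So |(-6u + 11)/(u + 3) + 59/5| = 29|u + 8| / (5·|u + 3|).
Restrict δ ≤ 5/2. Then |u + 8| < 5/2 gives |u + 3| = |(u + 8) + (-5)| ≥ 5 − 5/2 = 5/2.
Hence |(-6u + 11)/(u + 3) + 59/5| < 29|u + 8|/(5·(5/2)) = (58/25)|u + 8|, which is < ε once |u + 8| < (25/58)ε.
Take δ = min(5/2, (25/58)ε). Then 0 < |u + 8| < δ forces both bounds, so |(-6u + 11)/(u + 3) + 59/5| < ε.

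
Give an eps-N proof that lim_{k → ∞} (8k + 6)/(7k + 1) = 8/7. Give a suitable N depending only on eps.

N = (34/49)/eps

Let eps > 0. For k ≥ 1, |(8k + 6)/(7k + 1) − (8/7)| = |34|/(7(7k + 1)) = 34/(7(7k + 1)).
Since 7k + 1 ≥ 7k for k ≥ 1, this is ≤ 34/(7·7k) = (34/49)/k.
So |(8k + 6)/(7k + 1) − (8/7)| < eps whenever k > (34/49)/eps.
Take N = (34/49)/eps. If k > N then |(8k + 6)/(7k + 1) − (8/7)| ≤ (34/49)/k < eps.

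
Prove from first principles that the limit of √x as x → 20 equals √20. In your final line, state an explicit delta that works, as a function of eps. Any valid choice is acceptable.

delta = min(20, √20·eps)

Suppose eps > 0. We want delta > 0 such that 0 < |x − 20| < delta implies |√x − √20| < eps.
Rationalise: √x − √20 = (x − 20)/(√x + √20), so |√x − √20| = |x − 20|/(√x + √20).
Restrict delta ≤ 20 so that |x − 20| < 20 forces x > 0, and then √x + √20 > √20.
Hence |√x − √20| < |x − 20|/√20, which is < eps once |x − 20| < √20·eps.
Take delta = min(20, √20·eps). If 0 < |x − 20| < delta then x > 0 and |√x − √20| < |x − 20|/√20 < eps.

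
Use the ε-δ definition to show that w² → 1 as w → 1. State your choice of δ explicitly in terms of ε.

Suppose ε > 0. We seek δ > 0 with 0 < |w − 1| < δ ⇒ |w² − 1| < ε.
Factor: w² − 1 = (w − 1)(w + 1), so |w² − 1| = |w − 1|·|w + 1|.
Impose δ ≤ 2 so that |w| < 3; then |w + 1| ≤ 4.
Hence |w² − 1| ≤ 4|w − 1|, which is < ε once |w − 1| < ε/4.
Take δ = min(2, ε/4). If 0 < |w − 1| < δ then both bounds hold and |w² − 1| ≤ 4|w − 1| < 4·(ε/4) = ε.

δ = min(2, ε/4)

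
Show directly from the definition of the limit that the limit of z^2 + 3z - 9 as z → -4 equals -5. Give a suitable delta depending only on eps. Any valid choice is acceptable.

Suppose eps > 0. We want delta > 0 such that 0 < |z + 4| < delta implies |(z^2 + 3z - 9) + 5| < eps.
(z^2 + 3z - 9) + 5 = z^2 + 3z - 4 = (z + 4)(z - 1).
So |(z^2 + 3z - 9) + 5| = |z + 4|·|z - 1|.
Assume first that |z + 4| < 2, so |z| < 6. Then |z - 1| ≤ 6 + 1 = 7.
Hence |(z^2 + 3z - 9) + 5| ≤ 7|z + 4| < eps provided |z + 4| < eps/7.
Choosing delta = min(2, eps/7) ensures both conditions, hence |(z^2 + 3z - 9) + 5| < eps.

delta = min(2, eps/7)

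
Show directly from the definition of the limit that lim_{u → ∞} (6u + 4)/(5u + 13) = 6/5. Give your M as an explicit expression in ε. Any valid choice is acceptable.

Suppose ε > 0. We seek M > 0 such that u > M implies |(6u + 4)/(5u + 13) − (6/5)| < ε.
(6u + 4)/(5u + 13) − (6/5) = (5(6u + 4) − 6(5u + 13)) / (5(5u + 13)) = -58/(5(5u + 13)).
For u > 0 we have 5u + 13 > 5u, so |(6u + 4)/(5u + 13) − (6/5)| = 58/(5(5u + 13)) < 58/(5·5u) = (58/25)/u.
Thus |(6u + 4)/(5u + 13) − (6/5)| < ε whenever u > (58/25)/ε.
Take M = (58/25)/ε. If u > M then |(6u + 4)/(5u + 13) − (6/5)| < (58/25)/u < ε.

M = (58/25)/ε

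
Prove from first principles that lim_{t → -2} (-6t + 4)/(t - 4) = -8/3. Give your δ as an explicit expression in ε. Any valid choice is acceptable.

Suppose ε > 0. We want δ > 0 with 0 < |t + 2| < δ ⇒ |(-6t + 4)/(t - 4) + 8/3| < ε.
Combining over a common denominator, (-6t + 4)/(t - 4) + 8/3 = [(-6t + 4)·(-6) − 16·(t - 4)] / [(-6)·(t - 4)] = 20(t + 2) / ((-6)(t - 4)).
So |(-6t + 4)/(t - 4) + 8/3| = 20|t + 2| / (6·|t − 4|).
Restrict δ ≤ 3. Then |t + 2| < 3 gives |t − 4| = |(t + 2) + (-6)| ≥ 6 − 3 = 3.
Hence |(-6t + 4)/(t - 4) + 8/3| < 20|t + 2|/(6·3) = (10/9)|t + 2|, which is < ε once |t + 2| < (9/10)ε.
Take δ = min(3, (9/10)ε). Then 0 < |t + 2| < δ forces both bounds, so |(-6t + 4)/(t - 4) + 8/3| < ε.

δ = min(3, (9/10)ε)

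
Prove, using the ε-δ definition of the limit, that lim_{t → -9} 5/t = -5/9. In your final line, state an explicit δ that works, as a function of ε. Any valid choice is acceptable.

Let ε > 0. We seek δ > 0 such that 0 < |t + 9| < δ implies |5/t + 5/9| < ε.
|5/t + 5/9| = 5·|-9 − t|/(9·|t|) = 5|t + 9|/(9|t|).
Restrict δ ≤ 9/2. Then |t + 9| < 9/2 gives |t| > 9/2, so 9|t| > 81/2.
Then |5/t + 5/9| < 5|t + 9|/(81/2), which is < ε when |t + 9| < (81/10)ε.
Take δ = min(9/2, (81/10)ε). Then 0 < |t + 9| < δ gives both |t + 9| < 9/2 and |t + 9| < (81/10)ε, so |5/t + 5/9| < ε.

δ = min(9/2, (81/10)ε)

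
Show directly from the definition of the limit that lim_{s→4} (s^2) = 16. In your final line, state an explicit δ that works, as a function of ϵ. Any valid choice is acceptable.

δ = min(1, ϵ/9)

Fix ϵ > 0. We seek δ > 0 with 0 < |s − 4| < δ ⇒ |s^2 − 16| < ϵ.
Factor: s^2 − 16 = (s − 4)(s + 4), so |s^2 − 16| = |s − 4|·|s + 4|.
Impose δ ≤ 1 so that |s| < 5; then |s + 4| ≤ 9.
Hence |s^2 − 16| ≤ 9|s − 4|, which is < ϵ once |s − 4| < ϵ/9.
Take δ = min(1, ϵ/9). If 0 < |s − 4| < δ then both bounds hold and |s^2 − 16| ≤ 9|s − 4| < 9·(ϵ/9) = ϵ.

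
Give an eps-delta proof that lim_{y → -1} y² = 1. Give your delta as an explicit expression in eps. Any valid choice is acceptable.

delta = min(2, eps/4)

Fix eps > 0. We seek delta > 0 with 0 < |y + 1| < delta ⇒ |y² − 1| < eps.
Factor: y² − 1 = (y + 1)(y - 1), so |y² − 1| = |y + 1|·|y - 1|.
Restrict delta ≤ 2. Then |y + 1| < 2 gives |y| < 3, so by the triangle inequality |y - 1| ≤ 3 + 1 = 4.
Hence |y² − 1| ≤ 4|y + 1|, which is < eps once |y + 1| < eps/4.
Take delta = min(2, eps/4). If 0 < |y + 1| < delta then both bounds hold and |y² − 1| ≤ 4|y + 1| < 4·(eps/4) = eps.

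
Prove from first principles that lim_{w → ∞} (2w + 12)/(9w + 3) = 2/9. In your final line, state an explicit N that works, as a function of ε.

N = (34/27)/ε

Fix ε > 0. We seek N > 0 such that w > N implies |(2w + 12)/(9w + 3) − (2/9)| < ε.
(2w + 12)/(9w + 3) − (2/9) = (9(2w + 12) − 2(9w + 3)) / (9(9w + 3)) = 102/(9(9w + 3)).
For w > 0 we have 9w + 3 > 9w, so |(2w + 12)/(9w + 3) − (2/9)| = 102/(9(9w + 3)) < 102/(9·9w) = (34/27)/w.
Thus |(2w + 12)/(9w + 3) − (2/9)| < ε whenever w > (34/27)/ε.
Take N = (34/27)/ε. If w > N then |(2w + 12)/(9w + 3) − (2/9)| < (34/27)/w < ε.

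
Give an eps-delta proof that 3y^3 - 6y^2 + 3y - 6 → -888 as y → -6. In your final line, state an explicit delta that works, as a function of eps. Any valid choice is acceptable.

Fix eps > 0. We want delta > 0 such that 0 < |y + 6| < delta implies |(3y^3 - 6y^2 + 3y - 6) + 888| < eps.
(3y^3 - 6y^2 + 3y - 6) + 888 = 3y^3 - 6y^2 + 3y + 882 = (y + 6)(3y^2 - 24y + 147).
So |(3y^3 - 6y^2 + 3y - 6) + 888| = |y + 6|·|3y^2 - 24y + 147|.
Assume first that |y + 6| < 1, so |y| < 7. Then |3y^2 - 24y + 147| ≤ 3·7^2 + 24·7 + 147 = 462.
Hence |(3y^3 - 6y^2 + 3y - 6) + 888| ≤ 462|y + 6| < eps provided |y + 6| < eps/462.
Take delta = min(1, eps/462). Then 0 < |y + 6| < delta gives both |y + 6| < 1 and |y + 6| < eps/462, so |(3y^3 - 6y^2 + 3y - 6) + 888| < eps.

delta = min(1, eps/462)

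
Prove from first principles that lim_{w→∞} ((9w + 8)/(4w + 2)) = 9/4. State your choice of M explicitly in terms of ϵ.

M = (7/8)/ϵ

Suppose ϵ > 0. We seek M > 0 such that w > M implies |(9w + 8)/(4w + 2) − (9/4)| < ϵ.
(9w + 8)/(4w + 2) − (9/4) = (4(9w + 8) − 9(4w + 2)) / (4(4w + 2)) = 14/(4(4w + 2)).
For w > 0 we have 4w + 2 > 4w, so |(9w + 8)/(4w + 2) − (9/4)| = 14/(4(4w + 2)) < 14/(4·4w) = (7/8)/w.
Thus |(9w + 8)/(4w + 2) − (9/4)| < ϵ whenever w > (7/8)/ϵ.
Take M = (7/8)/ϵ. If w > M then |(9w + 8)/(4w + 2) − (9/4)| < (7/8)/w < ϵ.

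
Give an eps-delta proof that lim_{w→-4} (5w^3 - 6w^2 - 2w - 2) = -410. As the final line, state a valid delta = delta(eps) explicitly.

Fix eps > 0. We want delta > 0 such that 0 < |w + 4| < delta implies |(5w^3 - 6w^2 - 2w - 2) + 410| < eps.
(5w^3 - 6w^2 - 2w - 2) + 410 = 5w^3 - 6w^2 - 2w + 408 = (w + 4)(5w^2 - 26w + 102).
So |(5w^3 - 6w^2 - 2w - 2) + 410| = |w + 4|·|5w^2 - 26w + 102|.
Require delta ≤ 1. Then |w + 4| < 1 gives |w| < 5, and by the triangle inequality |5w^2 - 26w + 102| ≤ 5·5^2 + 26·5 + 102 = 357.
Hence |(5w^3 - 6w^2 - 2w - 2) + 410| ≤ 357|w + 4| < eps provided |w + 4| < eps/357.
Take delta = min(1, eps/357). Then 0 < |w + 4| < delta gives both |w + 4| < 1 and |w + 4| < eps/357, so |(5w^3 - 6w^2 - 2w - 2) + 410| < eps.

delta = min(1, eps/357)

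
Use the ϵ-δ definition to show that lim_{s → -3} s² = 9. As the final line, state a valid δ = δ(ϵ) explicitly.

δ = min(2, ϵ/8)

Fix ϵ > 0. We seek δ > 0 with 0 < |s + 3| < δ ⇒ |s² − 9| < ϵ.
Factor: s² − 9 = (s + 3)(s - 3), so |s² − 9| = |s + 3|·|s - 3|.
Impose δ ≤ 2 so that |s| < 5; then |s - 3| ≤ 8.
Hence |s² − 9| ≤ 8|s + 3|, which is < ϵ once |s + 3| < ϵ/8.
Take δ = min(2, ϵ/8). If 0 < |s + 3| < δ then both bounds hold and |s² − 9| ≤ 8|s + 3| < 8·(ϵ/8) = ϵ.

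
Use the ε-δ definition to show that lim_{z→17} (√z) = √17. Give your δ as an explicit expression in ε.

δ = min(17, √17·ε)

Suppose ε > 0. We want δ > 0 such that 0 < |z − 17| < δ implies |√z − √17| < ε.
Multiplying by the conjugate, |√z − √17| = |z − 17|/(√z + √17).
Restrict δ ≤ 17 so that |z − 17| < 17 forces z > 0, and then √z + √17 > √17.
Hence |√z − √17| < |z − 17|/√17, which is < ε once |z − 17| < √17·ε.
Take δ = min(17, √17·ε). If 0 < |z − 17| < δ then z > 0 and |√z − √17| < |z − 17|/√17 < ε.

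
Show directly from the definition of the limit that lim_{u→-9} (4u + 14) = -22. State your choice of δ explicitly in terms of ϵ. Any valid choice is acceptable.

Let ϵ > 0 be given. We need δ > 0 so that 0 < |u + 9| < δ implies |(4u + 14) + 22| < ϵ.
|(4u + 14) + 22| = |4u + 36| = 4|u + 9|.
Thus it suffices that |u + 9| < ϵ/4.
Choosing δ = ϵ/4 gives |(4u + 14) + 22| = 4|u + 9| < ϵ whenever |u + 9| < δ.

δ = ϵ/4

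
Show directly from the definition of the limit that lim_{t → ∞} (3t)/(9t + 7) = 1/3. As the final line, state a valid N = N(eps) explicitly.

Let eps > 0 be given. We seek N > 0 such that t > N implies |(3t)/(9t + 7) − (1/3)| < eps.
(3t)/(9t + 7) − (1/3) = (9(3t) − 3(9t + 7)) / (9(9t + 7)) = -21/(9(9t + 7)).
For t > 0 we have 9t + 7 > 9t, so |(3t)/(9t + 7) − (1/3)| = 21/(9(9t + 7)) < 21/(9·9t) = (7/27)/t.
Thus |(3t)/(9t + 7) − (1/3)| < eps whenever t > (7/27)/eps.
Take N = (7/27)/eps. If t > N then |(3t)/(9t + 7) − (1/3)| < (7/27)/t < eps.

N = (7/27)/eps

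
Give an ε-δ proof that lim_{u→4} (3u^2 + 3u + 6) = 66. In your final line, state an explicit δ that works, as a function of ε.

δ = min(2, ε/33)

Let ε > 0 be given. We want δ > 0 such that 0 < |u − 4| < δ implies |(3u^2 + 3u + 6) − 66| < ε.
(3u^2 + 3u + 6) − 66 = 3u^2 + 3u - 60 = (u − 4)(3u + 15).
So |(3u^2 + 3u + 6) − 66| = |u − 4|·|3u + 15|.
Require δ ≤ 2. Then |u − 4| < 2 gives |u| < 6, and by the triangle inequality |3u + 15| ≤ 3·6 + 15 = 33.
Hence |(3u^2 + 3u + 6) − 66| ≤ 33|u − 4| < ε provided |u − 4| < ε/33.
Choosing δ = min(2, ε/33) ensures both conditions, hence |(3u^2 + 3u + 6) − 66| < ε.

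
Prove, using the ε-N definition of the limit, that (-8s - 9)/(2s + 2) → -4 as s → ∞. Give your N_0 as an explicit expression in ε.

N_0 = (1/2)/ε

Let ε > 0 be given. We seek N_0 > 0 such that s > N_0 implies |(-8s - 9)/(2s + 2) + 4| < ε.
(-8s - 9)/(2s + 2) + 4 = (2(-8s - 9) − (-8)(2s + 2)) / (2(2s + 2)) = -2/(2(2s + 2)).
For s > 0 we have 2s + 2 > 2s, so |(-8s - 9)/(2s + 2) + 4| = 2/(2(2s + 2)) < 2/(2·2s) = (1/2)/s.
Thus |(-8s - 9)/(2s + 2) + 4| < ε whenever s > (1/2)/ε.
Take N_0 = (1/2)/ε. If s > N_0 then |(-8s - 9)/(2s + 2) + 4| < (1/2)/s < ε.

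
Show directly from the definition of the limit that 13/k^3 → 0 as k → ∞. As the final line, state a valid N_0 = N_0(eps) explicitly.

N_0 = (13/eps)^{1/3}

Let eps > 0. For k ≥ 1, |13/k^3 − 0| = 13/k^3.
13/k^3 < eps ⇔ k^3 > 13/eps ⇔ k > (13/eps)^{1/3}.
Take N_0 = (13/eps)^{1/3}. Then k > N_0 implies 13/k^3 < eps.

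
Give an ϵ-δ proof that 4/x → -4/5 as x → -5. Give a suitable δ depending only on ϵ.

δ = min(5/2, (25/8)ϵ)

Suppose ϵ > 0. We seek δ > 0 such that 0 < |x + 5| < δ implies |4/x + 4/5| < ϵ.
|4/x + 4/5| = 4·|-5 − x|/(5·|x|) = 4|x + 5|/(5|x|).
Require δ ≤ 5/2 so that |x| > 5 − 5/2 = 5/2, hence 5|x| > 25/2.
Then |4/x + 4/5| < 4|x + 5|/(25/2), which is < ϵ when |x + 5| < (25/8)ϵ.
Take δ = min(5/2, (25/8)ϵ). Then 0 < |x + 5| < δ gives both |x + 5| < 5/2 and |x + 5| < (25/8)ϵ, so |4/x + 4/5| < ϵ.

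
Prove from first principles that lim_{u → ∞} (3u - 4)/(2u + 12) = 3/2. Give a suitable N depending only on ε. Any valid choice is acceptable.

N = 11/ε

Let ε > 0. We seek N > 0 such that u > N implies |(3u - 4)/(2u + 12) − (3/2)| < ε.
(3u - 4)/(2u + 12) − (3/2) = (2(3u - 4) − 3(2u + 12)) / (2(2u + 12)) = -44/(2(2u + 12)).
For u > 0 we have 2u + 12 > 2u, so |(3u - 4)/(2u + 12) − (3/2)| = 44/(2(2u + 12)) < 44/(2·2u) = 11/u.
Thus |(3u - 4)/(2u + 12) − (3/2)| < ε whenever u > 11/ε.
Take N = 11/ε. If u > N then |(3u - 4)/(2u + 12) − (3/2)| < 11/u < ε.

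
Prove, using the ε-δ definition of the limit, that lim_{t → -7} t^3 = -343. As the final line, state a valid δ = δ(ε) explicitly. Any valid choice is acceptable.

δ = min(1, ε/169)

Fix ε > 0. We seek δ > 0 with 0 < |t + 7| < δ ⇒ |t^3 + 343| < ε.
Factor: t^3 + 343 = (t + 7)(t^2 - 7t + 49), so |t^3 + 343| = |t + 7|·|t^2 - 7t + 49|.
Restrict δ ≤ 1. Then |t + 7| < 1 gives |t| < 8, so by the triangle inequality |t^2 - 7t + 49| ≤ 8^2 + 7·8 + 49 = 169.
Hence |t^3 + 343| ≤ 169|t + 7|, which is < ε once |t + 7| < ε/169.
Take δ = min(1, ε/169). If 0 < |t + 7| < δ then both bounds hold and |t^3 + 343| ≤ 169|t + 7| < 169·(ε/169) = ε.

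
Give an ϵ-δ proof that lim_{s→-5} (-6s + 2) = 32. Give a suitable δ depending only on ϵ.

Fix ϵ > 0. We need δ > 0 so that 0 < |s + 5| < δ implies |(-6s + 2) − 32| < ϵ.
|(-6s + 2) − 32| = |-6s - 30| = 6|s + 5|.
So 6|s + 5| < ϵ exactly when |s + 5| < ϵ/6.
Choosing δ = ϵ/6 gives |(-6s + 2) − 32| = 6|s + 5| < ϵ whenever |s + 5| < δ.

δ = ϵ/6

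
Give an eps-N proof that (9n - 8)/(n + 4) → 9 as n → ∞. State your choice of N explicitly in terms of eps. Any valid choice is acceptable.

N = 44/eps

Suppose eps > 0. For n ≥ 1, |(9n - 8)/(n + 4) − 9| = |-44|/((n + 4)) = 44/((n + 4)).
Since n + 4 ≥ n for n ≥ 1, this is ≤ 44/(n) = 44/n.
So |(9n - 8)/(n + 4) − 9| < eps whenever n > 44/eps.
Take N = 44/eps. If n > N then |(9n - 8)/(n + 4) − 9| ≤ 44/n < eps.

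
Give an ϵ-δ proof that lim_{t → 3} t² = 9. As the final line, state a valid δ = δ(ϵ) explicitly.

Suppose ϵ > 0. We seek δ > 0 with 0 < |t − 3| < δ ⇒ |t² − 9| < ϵ.
Factor: t² − 9 = (t − 3)(t + 3), so |t² − 9| = |t − 3|·|t + 3|.
Impose δ ≤ 2 so that |t| < 5; then |t + 3| ≤ 8.
Hence |t² − 9| ≤ 8|t − 3|, which is < ϵ once |t − 3| < ϵ/8.
Take δ = min(2, ϵ/8). If 0 < |t − 3| < δ then both bounds hold and |t² − 9| ≤ 8|t − 3| < 8·(ϵ/8) = ϵ.

δ = min(2, ϵ/8)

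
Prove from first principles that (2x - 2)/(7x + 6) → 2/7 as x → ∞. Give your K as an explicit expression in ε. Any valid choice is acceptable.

Suppose ε > 0. We seek K > 0 such that x > K implies |(2x - 2)/(7x + 6) − (2/7)| < ε.
(2x - 2)/(7x + 6) − (2/7) = (7(2x - 2) − 2(7x + 6)) / (7(7x + 6)) = -26/(7(7x + 6)).
For x > 0 we have 7x + 6 > 7x, so |(2x - 2)/(7x + 6) − (2/7)| = 26/(7(7x + 6)) < 26/(7·7x) = (26/49)/x.
Thus |(2x - 2)/(7x + 6) − (2/7)| < ε whenever x > (26/49)/ε.
Take K = (26/49)/ε. If x > K then |(2x - 2)/(7x + 6) − (2/7)| < (26/49)/x < ε.

K = (26/49)/ε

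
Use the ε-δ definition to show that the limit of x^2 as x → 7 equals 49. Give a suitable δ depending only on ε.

Let ε > 0. We seek δ > 0 with 0 < |x − 7| < δ ⇒ |x^2 − 49| < ε.
Factor: x^2 − 49 = (x − 7)(x + 7), so |x^2 − 49| = |x − 7|·|x + 7|.
Impose δ ≤ 1 so that |x| < 8; then |x + 7| ≤ 15.
Hence |x^2 − 49| ≤ 15|x − 7|, which is < ε once |x − 7| < ε/15.
Take δ = min(1, ε/15). If 0 < |x − 7| < δ then both bounds hold and |x^2 − 49| ≤ 15|x − 7| < 15·(ε/15) = ε.

δ = min(1, ε/15)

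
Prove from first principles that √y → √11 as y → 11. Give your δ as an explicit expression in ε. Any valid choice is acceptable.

Let ε > 0. We want δ > 0 such that 0 < |y − 11| < δ implies |√y − √11| < ε.
Rationalise: √y − √11 = (y − 11)/(√y + √11), so |√y − √11| = |y − 11|/(√y + √11).
Restrict δ ≤ 11 so that |y − 11| < 11 forces y > 0, and then √y + √11 > √11.
Hence |√y − √11| < |y − 11|/√11, which is < ε once |y − 11| < √11·ε.
Take δ = min(11, √11·ε). If 0 < |y − 11| < δ then y > 0 and |√y − √11| < |y − 11|/√11 < ε.

δ = min(11, √11·ε)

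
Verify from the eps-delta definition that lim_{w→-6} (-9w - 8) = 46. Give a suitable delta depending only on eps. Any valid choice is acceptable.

Suppose eps > 0. We need delta > 0 so that 0 < |w + 6| < delta implies |(-9w - 8) − 46| < eps.
|(-9w - 8) − 46| = |-9w - 54| = 9|w + 6|.
Thus it suffices that |w + 6| < eps/9.
Choosing delta = eps/9 gives |(-9w - 8) − 46| = 9|w + 6| < eps whenever |w + 6| < delta.

delta = eps/9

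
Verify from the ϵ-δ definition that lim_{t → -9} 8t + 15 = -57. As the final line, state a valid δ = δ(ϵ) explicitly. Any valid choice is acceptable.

δ = ϵ/8

Suppose ϵ > 0. We need δ > 0 so that 0 < |t + 9| < δ implies |(8t + 15) + 57| < ϵ.
Since (8t + 15) + 57 = 8(t + 9), we have |(8t + 15) + 57| = 8|t + 9|.
So 8|t + 9| < ϵ exactly when |t + 9| < ϵ/8.
Take δ = ϵ/8. If 0 < |t + 9| < δ then |(8t + 15) + 57| = 8|t + 9| < 8·(ϵ/8) = ϵ.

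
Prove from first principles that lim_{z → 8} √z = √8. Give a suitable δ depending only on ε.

Fix ε > 0. We want δ > 0 such that 0 < |z − 8| < δ implies |√z − √8| < ε.
Rationalise: √z − √8 = (z − 8)/(√z + √8), so |√z − √8| = |z − 8|/(√z + √8).
Restrict δ ≤ 8 so that |z − 8| < 8 forces z > 0, and then √z + √8 > √8.
Hence |√z − √8| < |z − 8|/√8, which is < ε once |z − 8| < √8·ε.
Take δ = min(8, √8·ε). If 0 < |z − 8| < δ then z > 0 and |√z − √8| < |z − 8|/√8 < ε.

δ = min(8, √8·ε)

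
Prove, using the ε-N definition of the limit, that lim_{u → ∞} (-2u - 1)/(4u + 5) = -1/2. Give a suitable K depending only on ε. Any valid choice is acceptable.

K = (3/8)/ε

Let ε > 0 be given. We seek K > 0 such that u > K implies |(-2u - 1)/(4u + 5) + 1/2| < ε.
(-2u - 1)/(4u + 5) + 1/2 = (4(-2u - 1) − (-2)(4u + 5)) / (4(4u + 5)) = 6/(4(4u + 5)).
For u > 0 we have 4u + 5 > 4u, so |(-2u - 1)/(4u + 5) + 1/2| = 6/(4(4u + 5)) < 6/(4·4u) = (3/8)/u.
Thus |(-2u - 1)/(4u + 5) + 1/2| < ε whenever u > (3/8)/ε.
Take K = (3/8)/ε. If u > K then |(-2u - 1)/(4u + 5) + 1/2| < (3/8)/u < ε.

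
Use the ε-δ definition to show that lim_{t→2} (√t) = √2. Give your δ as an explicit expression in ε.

Fix ε > 0. We want δ > 0 such that 0 < |t − 2| < δ implies |√t − √2| < ε.
Rationalise: √t − √2 = (t − 2)/(√t + √2), so |√t − √2| = |t − 2|/(√t + √2).
Restrict δ ≤ 2 so that |t − 2| < 2 forces t > 0, and then √t + √2 > √2.
Hence |√t − √2| < |t − 2|/√2, which is < ε once |t − 2| < √2·ε.
Take δ = min(2, √2·ε). If 0 < |t − 2| < δ then t > 0 and |√t − √2| < |t − 2|/√2 < ε.

δ = min(2, √2·ε)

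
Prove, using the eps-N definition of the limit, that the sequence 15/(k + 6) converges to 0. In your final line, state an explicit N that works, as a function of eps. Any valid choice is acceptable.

Suppose eps > 0. For k ≥ 1, |15/(k + 6) − 0| = 15/(k + 6) ≤ 15/k.
We need 15/k < eps, i.e. k > 15/eps.
Take N = 15/eps. If k > N then |15/(k + 6)| ≤ 15/k < eps.

N = 15/eps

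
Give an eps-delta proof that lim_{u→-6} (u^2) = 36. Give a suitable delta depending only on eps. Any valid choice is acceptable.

Let eps > 0. We seek delta > 0 with 0 < |u + 6| < delta ⇒ |u^2 − 36| < eps.
Factor: u^2 − 36 = (u + 6)(u - 6), so |u^2 − 36| = |u + 6|·|u - 6|.
Impose delta ≤ 1 so that |u| < 7; then |u - 6| ≤ 13.
Hence |u^2 − 36| ≤ 13|u + 6|, which is < eps once |u + 6| < eps/13.
Take delta = min(1, eps/13). If 0 < |u + 6| < delta then both bounds hold and |u^2 − 36| ≤ 13|u + 6| < 13·(eps/13) = eps.

delta = min(1, eps/13)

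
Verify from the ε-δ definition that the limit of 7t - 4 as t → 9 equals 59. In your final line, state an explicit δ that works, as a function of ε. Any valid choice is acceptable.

Let ε > 0 be given. We need δ > 0 so that 0 < |t − 9| < δ implies |(7t - 4) − 59| < ε.
|(7t - 4) − 59| = |7t - 63| = 7|t − 9|.
Thus it suffices that |t − 9| < ε/7.
Take δ = ε/7. If 0 < |t − 9| < δ then |(7t - 4) − 59| = 7|t − 9| < 7·(ε/7) = ε.

δ = ε/7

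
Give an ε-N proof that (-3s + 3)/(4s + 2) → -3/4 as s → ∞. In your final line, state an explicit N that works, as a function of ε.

N = (9/8)/ε

Let ε > 0. We seek N > 0 such that s > N implies |(-3s + 3)/(4s + 2) + 3/4| < ε.
(-3s + 3)/(4s + 2) + 3/4 = (4(-3s + 3) − (-3)(4s + 2)) / (4(4s + 2)) = 18/(4(4s + 2)).
For s > 0 we have 4s + 2 > 4s, so |(-3s + 3)/(4s + 2) + 3/4| = 18/(4(4s + 2)) < 18/(4·4s) = (9/8)/s.
Thus |(-3s + 3)/(4s + 2) + 3/4| < ε whenever s > (9/8)/ε.
Take N = (9/8)/ε. If s > N then |(-3s + 3)/(4s + 2) + 3/4| < (9/8)/s < ε.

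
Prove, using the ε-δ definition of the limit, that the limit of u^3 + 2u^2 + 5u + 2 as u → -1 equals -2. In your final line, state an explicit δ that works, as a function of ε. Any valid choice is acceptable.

Fix ε > 0. We want δ > 0 such that 0 < |u + 1| < δ implies |(u^3 + 2u^2 + 5u + 2) + 2| < ε.
(u^3 + 2u^2 + 5u + 2) + 2 = u^3 + 2u^2 + 5u + 4 = (u + 1)(u^2 + u + 4).
So |(u^3 + 2u^2 + 5u + 2) + 2| = |u + 1|·|u^2 + u + 4|.
Require δ ≤ 1. Then |u + 1| < 1 gives |u| < 2, and by the triangle inequality |u^2 + u + 4| ≤ 2^2 + 2 + 4 = 10.
Hence |(u^3 + 2u^2 + 5u + 2) + 2| ≤ 10|u + 1| < ε provided |u + 1| < ε/10.
Take δ = min(1, ε/10). Then 0 < |u + 1| < δ gives both |u + 1| < 1 and |u + 1| < ε/10, so |(u^3 + 2u^2 + 5u + 2) + 2| < ε.

δ = min(1, ε/10)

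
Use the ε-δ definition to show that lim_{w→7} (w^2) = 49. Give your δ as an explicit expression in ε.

δ = min(1, ε/15)

Let ε > 0. We seek δ > 0 with 0 < |w − 7| < δ ⇒ |w^2 − 49| < ε.
Factor: w^2 − 49 = (w − 7)(w + 7), so |w^2 − 49| = |w − 7|·|w + 7|.
Restrict δ ≤ 1. Then |w − 7| < 1 gives |w| < 8, so by the triangle inequality |w + 7| ≤ 8 + 7 = 15.
Hence |w^2 − 49| ≤ 15|w − 7|, which is < ε once |w − 7| < ε/15.
Take δ = min(1, ε/15). If 0 < |w − 7| < δ then both bounds hold and |w^2 − 49| ≤ 15|w − 7| < 15·(ε/15) = ε.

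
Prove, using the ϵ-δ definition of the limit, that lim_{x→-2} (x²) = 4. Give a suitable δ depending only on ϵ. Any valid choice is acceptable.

δ = min(1, ϵ/5)

Suppose ϵ > 0. We seek δ > 0 with 0 < |x + 2| < δ ⇒ |x² − 4| < ϵ.
Factor: x² − 4 = (x + 2)(x - 2), so |x² − 4| = |x + 2|·|x - 2|.
Restrict δ ≤ 1. Then |x + 2| < 1 gives |x| < 3, so by the triangle inequality |x - 2| ≤ 3 + 2 = 5.
Hence |x² − 4| ≤ 5|x + 2|, which is < ϵ once |x + 2| < ϵ/5.
Take δ = min(1, ϵ/5). If 0 < |x + 2| < δ then both bounds hold and |x² − 4| ≤ 5|x + 2| < 5·(ϵ/5) = ϵ.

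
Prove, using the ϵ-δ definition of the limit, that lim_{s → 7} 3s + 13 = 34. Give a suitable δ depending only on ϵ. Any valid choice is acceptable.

Suppose ϵ > 0. We need δ > 0 so that 0 < |s − 7| < δ implies |(3s + 13) − 34| < ϵ.
|(3s + 13) − 34| = |3s - 21| = 3|s − 7|.
So 3|s − 7| < ϵ exactly when |s − 7| < ϵ/3.
Choosing δ = ϵ/3 gives |(3s + 13) − 34| = 3|s − 7| < ϵ whenever |s − 7| < δ.

δ = ϵ/3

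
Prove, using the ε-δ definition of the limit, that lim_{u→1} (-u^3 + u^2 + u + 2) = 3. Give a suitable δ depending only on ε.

δ = min(2, ε/10)

Let ε > 0 be given. We want δ > 0 such that 0 < |u − 1| < δ implies |(-u^3 + u^2 + u + 2) − 3| < ε.
(-u^3 + u^2 + u + 2) − 3 = -u^3 + u^2 + u - 1 = (u − 1)(-u^2 + 1).
So |(-u^3 + u^2 + u + 2) − 3| = |u − 1|·|-u^2 + 1|.
Require δ ≤ 2. Then |u − 1| < 2 gives |u| < 3, and by the triangle inequality |-u^2 + 1| ≤ 3^2 + 1 = 10.
Hence |(-u^3 + u^2 + u + 2) − 3| ≤ 10|u − 1| < ε provided |u − 1| < ε/10.
Take δ = min(2, ε/10). Then 0 < |u − 1| < δ gives both |u − 1| < 2 and |u − 1| < ε/10, so |(-u^3 + u^2 + u + 2) − 3| < ε.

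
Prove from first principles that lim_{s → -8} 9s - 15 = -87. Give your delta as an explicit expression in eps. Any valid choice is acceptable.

delta = eps/9

Let eps > 0 be given. We need delta > 0 so that 0 < |s + 8| < delta implies |(9s - 15) + 87| < eps.
|(9s - 15) + 87| = |9s + 72| = 9|s + 8|.
So 9|s + 8| < eps exactly when |s + 8| < eps/9.
Choosing delta = eps/9 gives |(9s - 15) + 87| = 9|s + 8| < eps whenever |s + 8| < delta.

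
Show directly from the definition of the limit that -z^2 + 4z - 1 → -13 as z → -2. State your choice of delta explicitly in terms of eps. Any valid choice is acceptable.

Suppose eps > 0. We want delta > 0 such that 0 < |z + 2| < delta implies |(-z^2 + 4z - 1) + 13| < eps.
(-z^2 + 4z - 1) + 13 = -z^2 + 4z + 12 = (z + 2)(-z + 6).
So |(-z^2 + 4z - 1) + 13| = |z + 2|·|-z + 6|.
Require delta ≤ 1. Then |z + 2| < 1 gives |z| < 3, and by the triangle inequality |-z + 6| ≤ 3 + 6 = 9.
Hence |(-z^2 + 4z - 1) + 13| ≤ 9|z + 2| < eps provided |z + 2| < eps/9.
Take delta = min(1, eps/9). Then 0 < |z + 2| < delta gives both |z + 2| < 1 and |z + 2| < eps/9, so |(-z^2 + 4z - 1) + 13| < eps.

delta = min(1, eps/9)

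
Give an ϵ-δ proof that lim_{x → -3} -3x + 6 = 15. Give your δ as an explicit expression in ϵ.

Let ϵ > 0. We need δ > 0 so that 0 < |x + 3| < δ implies |(-3x + 6) − 15| < ϵ.
Since (-3x + 6) − 15 = -3(x + 3), we have |(-3x + 6) − 15| = 3|x + 3|.
Thus it suffices that |x + 3| < ϵ/3.
Choosing δ = ϵ/3 gives |(-3x + 6) − 15| = 3|x + 3| < ϵ whenever |x + 3| < δ.

δ = ϵ/3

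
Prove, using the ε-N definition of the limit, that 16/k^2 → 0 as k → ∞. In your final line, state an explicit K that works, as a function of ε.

K = (16/ε)^{1/2}

Let ε > 0 be given. For k ≥ 1, |16/k^2 − 0| = 16/k^2.
16/k^2 < ε ⇔ k^2 > 16/ε ⇔ k > (16/ε)^{1/2}.
Take K = (16/ε)^{1/2}. Then k > K implies 16/k^2 < ε.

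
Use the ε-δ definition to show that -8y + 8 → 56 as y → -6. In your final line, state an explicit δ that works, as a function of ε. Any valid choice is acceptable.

δ = ε/8

Suppose ε > 0. We need δ > 0 so that 0 < |y + 6| < δ implies |(-8y + 8) − 56| < ε.
Since (-8y + 8) − 56 = -8(y + 6), we have |(-8y + 8) − 56| = 8|y + 6|.
Thus it suffices that |y + 6| < ε/8.
Choosing δ = ε/8 gives |(-8y + 8) − 56| = 8|y + 6| < ε whenever |y + 6| < δ.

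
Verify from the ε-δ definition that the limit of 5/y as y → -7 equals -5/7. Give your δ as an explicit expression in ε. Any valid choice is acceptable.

δ = min(7/2, (49/10)ε)

Let ε > 0 be given. We seek δ > 0 such that 0 < |y + 7| < δ implies |5/y + 5/7| < ε.
|5/y + 5/7| = 5·|-7 − y|/(7·|y|) = 5|y + 7|/(7|y|).
Require δ ≤ 7/2 so that |y| > 7 − 7/2 = 7/2, hence 7|y| > 49/2.
Then |5/y + 5/7| < 5|y + 7|/(49/2), which is < ε when |y + 7| < (49/10)ε.
Take δ = min(7/2, (49/10)ε). Then 0 < |y + 7| < δ gives both |y + 7| < 7/2 and |y + 7| < (49/10)ε, so |5/y + 5/7| < ε.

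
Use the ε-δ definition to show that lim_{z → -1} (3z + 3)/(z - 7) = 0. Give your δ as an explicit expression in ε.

Let ε > 0. We want δ > 0 with 0 < |z + 1| < δ ⇒ |(3z + 3)/(z - 7) − 0| < ε.
Combining over a common denominator, (3z + 3)/(z - 7) − 0 = [(3z + 3)·(-8) − 0·(z - 7)] / [(-8)·(z - 7)] = -24(z + 1) / ((-8)(z - 7)).
So |(3z + 3)/(z - 7) − 0| = 24|z + 1| / (8·|z − 7|).
Restrict δ ≤ 4. Then |z + 1| < 4 gives |z − 7| = |(z + 1) + (-8)| ≥ 8 − 4 = 4.
Hence |(3z + 3)/(z - 7) − 0| < 24|z + 1|/(8·4) = (3/4)|z + 1|, which is < ε once |z + 1| < (4/3)ε.
Take δ = min(4, (4/3)ε). Then 0 < |z + 1| < δ forces both bounds, so |(3z + 3)/(z - 7) − 0| < ε.

δ = min(4, (4/3)ε)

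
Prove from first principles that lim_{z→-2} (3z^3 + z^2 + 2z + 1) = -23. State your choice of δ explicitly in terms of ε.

δ = min(2, ε/80)

Let ε > 0. We want δ > 0 such that 0 < |z + 2| < δ implies |(3z^3 + z^2 + 2z + 1) + 23| < ε.
(3z^3 + z^2 + 2z + 1) + 23 = 3z^3 + z^2 + 2z + 24 = (z + 2)(3z^2 - 5z + 12).
So |(3z^3 + z^2 + 2z + 1) + 23| = |z + 2|·|3z^2 - 5z + 12|.
Assume first that |z + 2| < 2, so |z| < 4. Then |3z^2 - 5z + 12| ≤ 3·4^2 + 5·4 + 12 = 80.
Hence |(3z^3 + z^2 + 2z + 1) + 23| ≤ 80|z + 2| < ε provided |z + 2| < ε/80.
Take δ = min(2, ε/80). Then 0 < |z + 2| < δ gives both |z + 2| < 2 and |z + 2| < ε/80, so |(3z^3 + z^2 + 2z + 1) + 23| < ε.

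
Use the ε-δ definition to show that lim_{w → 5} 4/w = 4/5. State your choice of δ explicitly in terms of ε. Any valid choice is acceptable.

Let ε > 0 be given. We seek δ > 0 such that 0 < |w − 5| < δ implies |4/w − (4/5)| < ε.
|4/w − (4/5)| = 4·|5 − w|/(5·|w|) = 4|w − 5|/(5|w|).
Restrict δ ≤ 5/2. Then |w − 5| < 5/2 gives |w| > 5/2, so 5|w| > 25/2.
Then |4/w − (4/5)| < 4|w − 5|/(25/2), which is < ε when |w − 5| < (25/8)ε.
Take δ = min(5/2, (25/8)ε). Then 0 < |w − 5| < δ gives both |w − 5| < 5/2 and |w − 5| < (25/8)ε, so |4/w − (4/5)| < ε.

δ = min(5/2, (25/8)ε)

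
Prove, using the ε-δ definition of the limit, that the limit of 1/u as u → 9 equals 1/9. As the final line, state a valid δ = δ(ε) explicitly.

δ = min(9/2, (81/2)ε)

Let ε > 0 be given. We seek δ > 0 such that 0 < |u − 9| < δ implies |1/u − (1/9)| < ε.
|1/u − (1/9)| = |9 − u|/(9·|u|) = |u − 9|/(9|u|).
Restrict δ ≤ 9/2. Then |u − 9| < 9/2 gives |u| > 9/2, so 9|u| > 81/2.
Then |1/u − (1/9)| < |u − 9|/(81/2), which is < ε when |u − 9| < (81/2)ε.
Take δ = min(9/2, (81/2)ε). Then 0 < |u − 9| < δ gives both |u − 9| < 9/2 and |u − 9| < (81/2)ε, so |1/u − (1/9)| < ε.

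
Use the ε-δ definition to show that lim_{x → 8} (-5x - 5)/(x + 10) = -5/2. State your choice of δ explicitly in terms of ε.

Suppose ε > 0. We want δ > 0 with 0 < |x − 8| < δ ⇒ |(-5x - 5)/(x + 10) + 5/2| < ε.
Combining over a common denominator, (-5x - 5)/(x + 10) + 5/2 = [(-5x - 5)·18 − (-45)·(x + 10)] / [18·(x + 10)] = -45(x − 8) / (18(x + 10)).
So |(-5x - 5)/(x + 10) + 5/2| = 45|x − 8| / (18·|x + 10|).
Restrict δ ≤ 9. Then |x − 8| < 9 gives |x + 10| = |(x − 8) + 18| ≥ 18 − 9 = 9.
Hence |(-5x - 5)/(x + 10) + 5/2| < 45|x − 8|/(18·9) = (5/18)|x − 8|, which is < ε once |x − 8| < (18/5)ε.
Take δ = min(9, (18/5)ε). Then 0 < |x − 8| < δ forces both bounds, so |(-5x - 5)/(x + 10) + 5/2| < ε.

δ = min(9, (18/5)ε)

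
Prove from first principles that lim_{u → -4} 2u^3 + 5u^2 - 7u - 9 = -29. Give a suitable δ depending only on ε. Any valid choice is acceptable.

Fix ε > 0. We want δ > 0 such that 0 < |u + 4| < δ implies |(2u^3 + 5u^2 - 7u - 9) + 29| < ε.
(2u^3 + 5u^2 - 7u - 9) + 29 = 2u^3 + 5u^2 - 7u + 20 = (u + 4)(2u^2 - 3u + 5).
So |(2u^3 + 5u^2 - 7u - 9) + 29| = |u + 4|·|2u^2 - 3u + 5|.
Assume first that |u + 4| < 2, so |u| < 6. Then |2u^2 - 3u + 5| ≤ 2·6^2 + 3·6 + 5 = 95.
Hence |(2u^3 + 5u^2 - 7u - 9) + 29| ≤ 95|u + 4| < ε provided |u + 4| < ε/95.
Take δ = min(2, ε/95). Then 0 < |u + 4| < δ gives both |u + 4| < 2 and |u + 4| < ε/95, so |(2u^3 + 5u^2 - 7u - 9) + 29| < ε.

δ = min(2, ε/95)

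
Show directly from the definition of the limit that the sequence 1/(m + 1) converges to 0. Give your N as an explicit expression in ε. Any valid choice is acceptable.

Let ε > 0. For m ≥ 1, |1/(m + 1) − 0| = 1/(m + 1) ≤ 1/m.
We need 1/m < ε, i.e. m > 1/ε.
Take N = 1/ε. If m > N then |1/(m + 1)| ≤ 1/m < ε.

N = 1/ε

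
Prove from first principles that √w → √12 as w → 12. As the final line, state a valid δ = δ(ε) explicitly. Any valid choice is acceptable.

δ = min(12, √12·ε)

Let ε > 0 be given. We want δ > 0 such that 0 < |w − 12| < δ implies |√w − √12| < ε.
Rationalise: √w − √12 = (w − 12)/(√w + √12), so |√w − √12| = |w − 12|/(√w + √12).
Restrict δ ≤ 12 so that |w − 12| < 12 forces w > 0, and then √w + √12 > √12.
Hence |√w − √12| < |w − 12|/√12, which is < ε once |w − 12| < √12·ε.
Take δ = min(12, √12·ε). If 0 < |w − 12| < δ then w > 0 and |√w − √12| < |w − 12|/√12 < ε.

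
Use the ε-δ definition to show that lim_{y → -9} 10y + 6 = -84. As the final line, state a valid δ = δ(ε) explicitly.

δ = ε/10

Fix ε > 0. We need δ > 0 so that 0 < |y + 9| < δ implies |(10y + 6) + 84| < ε.
Since (10y + 6) + 84 = 10(y + 9), we have |(10y + 6) + 84| = 10|y + 9|.
So 10|y + 9| < ε exactly when |y + 9| < ε/10.
Choosing δ = ε/10 gives |(10y + 6) + 84| = 10|y + 9| < ε whenever |y + 9| < δ.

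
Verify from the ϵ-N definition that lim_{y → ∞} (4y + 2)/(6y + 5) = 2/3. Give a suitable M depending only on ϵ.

Let ϵ > 0. We seek M > 0 such that y > M implies |(4y + 2)/(6y + 5) − (2/3)| < ϵ.
(4y + 2)/(6y + 5) − (2/3) = (6(4y + 2) − 4(6y + 5)) / (6(6y + 5)) = -8/(6(6y + 5)).
For y > 0 we have 6y + 5 > 6y, so |(4y + 2)/(6y + 5) − (2/3)| = 8/(6(6y + 5)) < 8/(6·6y) = (2/9)/y.
Thus |(4y + 2)/(6y + 5) − (2/3)| < ϵ whenever y > (2/9)/ϵ.
Take M = (2/9)/ϵ. If y > M then |(4y + 2)/(6y + 5) − (2/3)| < (2/9)/y < ϵ.

M = (2/9)/ϵ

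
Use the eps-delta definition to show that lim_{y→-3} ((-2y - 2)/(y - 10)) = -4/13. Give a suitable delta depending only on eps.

Let eps > 0. We want delta > 0 with 0 < |y + 3| < delta ⇒ |(-2y - 2)/(y - 10) + 4/13| < eps.
Combining over a common denominator, (-2y - 2)/(y - 10) + 4/13 = [(-2y - 2)·(-13) − 4·(y - 10)] / [(-13)·(y - 10)] = 22(y + 3) / ((-13)(y - 10)).
So |(-2y - 2)/(y - 10) + 4/13| = 22|y + 3| / (13·|y − 10|).
Require delta ≤ 13/2, so |y − 10| ≥ |-13| − |y + 3| > 13 − 13/2 = 13/2.
Hence |(-2y - 2)/(y - 10) + 4/13| < 22|y + 3|/(13·(13/2)) = (44/169)|y + 3|, which is < eps once |y + 3| < (169/44)eps.
Take delta = min(13/2, (169/44)eps). Then 0 < |y + 3| < delta forces both bounds, so |(-2y - 2)/(y - 10) + 4/13| < eps.

delta = min(13/2, (169/44)eps)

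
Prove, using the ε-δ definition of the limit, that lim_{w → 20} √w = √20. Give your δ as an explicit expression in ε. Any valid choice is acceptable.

δ = min(20, √20·ε)

Fix ε > 0. We want δ > 0 such that 0 < |w − 20| < δ implies |√w − √20| < ε.
Multiplying by the conjugate, |√w − √20| = |w − 20|/(√w + √20).
Restrict δ ≤ 20 so that |w − 20| < 20 forces w > 0, and then √w + √20 > √20.
Hence |√w − √20| < |w − 20|/√20, which is < ε once |w − 20| < √20·ε.
Take δ = min(20, √20·ε). If 0 < |w − 20| < δ then w > 0 and |√w − √20| < |w − 20|/√20 < ε.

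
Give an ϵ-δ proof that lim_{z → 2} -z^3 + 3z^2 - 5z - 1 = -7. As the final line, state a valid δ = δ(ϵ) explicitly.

Suppose ϵ > 0. We want δ > 0 such that 0 < |z − 2| < δ implies |(-z^3 + 3z^2 - 5z - 1) + 7| < ϵ.
(-z^3 + 3z^2 - 5z - 1) + 7 = -z^3 + 3z^2 - 5z + 6 = (z − 2)(-z^2 + z - 3).
So |(-z^3 + 3z^2 - 5z - 1) + 7| = |z − 2|·|-z^2 + z - 3|.
Require δ ≤ 2. Then |z − 2| < 2 gives |z| < 4, and by the triangle inequality |-z^2 + z - 3| ≤ 4^2 + 4 + 3 = 23.
Hence |(-z^3 + 3z^2 - 5z - 1) + 7| ≤ 23|z − 2| < ϵ provided |z − 2| < ϵ/23.
Take δ = min(2, ϵ/23). Then 0 < |z − 2| < δ gives both |z − 2| < 2 and |z − 2| < ϵ/23, so |(-z^3 + 3z^2 - 5z - 1) + 7| < ϵ.

δ = min(2, ϵ/23)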